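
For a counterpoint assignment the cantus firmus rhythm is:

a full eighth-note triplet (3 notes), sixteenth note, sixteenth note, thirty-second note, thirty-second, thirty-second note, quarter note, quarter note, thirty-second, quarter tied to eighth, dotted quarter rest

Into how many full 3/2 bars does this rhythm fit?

1

One bar of 3/2 = 48 thirty-second notes.
Express everything in thirty-second notes: a full eighth-note triplet (3 notes) (three triplet eighths span one quarter) = 8; sixteenth note = 2; sixteenth note = 2; thirty-second note = 1; thirty-second = 1; thirty-second note = 1; quarter note = 8; quarter note = 8; thirty-second = 1; quarter tied to eighth (quarter + eighth) = 12; dotted quarter rest = 12.
Adding: 8 + 2 + 2 + 1 + 1 + 1 + 8 + 8 + 1 + 12 + 12 = 56.
56 ÷ 48 = 1 complete bar with 8 left over.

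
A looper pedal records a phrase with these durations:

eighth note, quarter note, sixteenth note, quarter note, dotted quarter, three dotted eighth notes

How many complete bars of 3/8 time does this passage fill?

One bar of 3/8 = 6 sixteenth notes.
Each duration in sixteenth notes: eighth note = 2; quarter note = 4; sixteenth note = 1; quarter note = 4; dotted quarter = 6; dotted eighth note = 3; dotted eighth note = 3; dotted eighth note = 3.
Adding: 2 + 4 + 1 + 4 + 6 + 3 + 3 + 3 = 26.
26 ÷ 6 = 4 complete bars with 2 left over.

4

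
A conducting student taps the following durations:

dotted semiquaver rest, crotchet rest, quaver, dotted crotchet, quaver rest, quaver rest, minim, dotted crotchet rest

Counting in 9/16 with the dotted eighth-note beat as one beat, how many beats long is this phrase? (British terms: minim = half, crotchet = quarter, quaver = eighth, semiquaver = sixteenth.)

10.5

One dotted eighth-note beat = 6 thirty-second notes.
In thirty-second notes: dotted semiquaver rest = 3; crotchet rest = 8; quaver = 4; dotted crotchet = 12; quaver rest = 4; quaver rest = 4; minim = 16; dotted crotchet rest = 12.
Altogether 3 + 8 + 4 + 12 + 4 + 4 + 16 + 12 = 63.
63 ÷ 6 = 10.5 beats.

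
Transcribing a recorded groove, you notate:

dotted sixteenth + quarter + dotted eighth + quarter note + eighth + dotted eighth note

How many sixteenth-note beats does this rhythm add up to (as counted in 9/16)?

One sixteenth-note beat = 2 thirty-second notes.
Express everything in thirty-second notes: dotted sixteenth = 3; quarter = 8; dotted eighth = 6; quarter note = 8; eighth = 4; dotted eighth note = 6.
Altogether 3 + 8 + 6 + 8 + 4 + 6 = 35.
35 ÷ 2 = 17.5 beats.

17.5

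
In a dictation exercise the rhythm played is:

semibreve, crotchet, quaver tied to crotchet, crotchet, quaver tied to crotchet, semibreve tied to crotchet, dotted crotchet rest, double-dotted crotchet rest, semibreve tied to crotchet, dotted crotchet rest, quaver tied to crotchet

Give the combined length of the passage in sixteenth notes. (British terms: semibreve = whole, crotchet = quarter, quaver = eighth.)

101

Convert each value to sixteenth notes: semibreve = 16; crotchet = 4; quaver tied to crotchet (quaver + crotchet) = 6; crotchet = 4; quaver tied to crotchet (quaver + crotchet) = 6; semibreve tied to crotchet (semibreve + crotchet) = 20; dotted crotchet rest = 6; double-dotted crotchet rest = 7; semibreve tied to crotchet (semibreve + crotchet) = 20; dotted crotchet rest = 6; quaver tied to crotchet (quaver + crotchet) = 6.
Total: 16 + 4 + 6 + 4 + 6 + 20 + 6 + 7 + 20 + 6 + 6 = 101 sixteenth notes.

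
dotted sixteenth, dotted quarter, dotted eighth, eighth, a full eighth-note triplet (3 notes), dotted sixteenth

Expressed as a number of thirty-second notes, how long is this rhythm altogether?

36

Express everything in thirty-second notes: dotted sixteenth = 3; dotted quarter = 12; dotted eighth = 6; eighth = 4; a full eighth-note triplet (3 notes) (three triplet eighths span one quarter) = 8; dotted sixteenth = 3.
Adding: 3 + 12 + 6 + 4 + 8 + 3 = 36 thirty-second notes.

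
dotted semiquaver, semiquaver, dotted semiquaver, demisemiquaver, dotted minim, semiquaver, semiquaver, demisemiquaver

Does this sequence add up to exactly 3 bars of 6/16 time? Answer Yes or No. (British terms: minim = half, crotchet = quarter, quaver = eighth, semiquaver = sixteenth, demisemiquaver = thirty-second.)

No

One bar of 6/16 = 12 thirty-second notes, so 3 bars = 36.
Express everything in thirty-second notes: dotted semiquaver = 3; semiquaver = 2; dotted semiquaver = 3; demisemiquaver = 1; dotted minim = 24; semiquaver = 2; semiquaver = 2; demisemiquaver = 1.
Sum: 3 + 2 + 3 + 1 + 24 + 2 + 2 + 1 = 38.
38 exceeds 36, so the answer is No.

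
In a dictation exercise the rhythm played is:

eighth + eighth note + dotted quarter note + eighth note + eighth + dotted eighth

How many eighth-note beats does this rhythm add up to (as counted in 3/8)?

8.5

One eighth-note beat = 2 sixteenth notes.
Each duration in sixteenth notes: eighth = 2; eighth note = 2; dotted quarter note = 6; eighth note = 2; eighth = 2; dotted eighth = 3.
Altogether 2 + 2 + 6 + 2 + 2 + 3 = 17.
17 ÷ 2 = 8.5 beats.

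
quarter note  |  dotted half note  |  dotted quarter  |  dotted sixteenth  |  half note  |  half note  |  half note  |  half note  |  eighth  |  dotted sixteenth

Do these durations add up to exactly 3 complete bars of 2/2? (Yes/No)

One bar of 2/2 = 32 thirty-second notes, so 3 bars = 96.
In thirty-second notes: quarter note = 8; dotted half note = 24; dotted quarter = 12; dotted sixteenth = 3; half note = 16; half note = 16; half note = 16; half note = 16; eighth = 4; dotted sixteenth = 3.
Altogether 8 + 24 + 12 + 3 + 16 + 16 + 16 + 16 + 4 + 3 = 118.
118 exceeds 96, so the answer is No.

No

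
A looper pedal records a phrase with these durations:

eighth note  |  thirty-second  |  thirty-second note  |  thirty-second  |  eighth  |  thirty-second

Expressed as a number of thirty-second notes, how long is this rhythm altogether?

Express everything in thirty-second notes: eighth note = 4; thirty-second = 1; thirty-second note = 1; thirty-second = 1; eighth = 4; thirty-second = 1.
Altogether 4 + 1 + 1 + 1 + 4 + 1 = 12 thirty-second notes.

12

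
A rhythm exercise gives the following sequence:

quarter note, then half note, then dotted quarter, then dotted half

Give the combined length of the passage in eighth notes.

Express everything in eighth notes: quarter note = 2; half note = 4; dotted quarter = 3; dotted half = 6.
Adding: 2 + 4 + 3 + 6 = 15 eighth notes.

15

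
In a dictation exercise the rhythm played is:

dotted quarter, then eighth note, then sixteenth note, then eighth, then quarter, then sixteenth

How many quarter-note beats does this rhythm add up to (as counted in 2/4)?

One quarter-note beat = 4 sixteenth notes.
Convert each value to sixteenth notes: dotted quarter = 6; eighth note = 2; sixteenth note = 1; eighth = 2; quarter = 4; sixteenth = 1.
Altogether 6 + 2 + 1 + 2 + 4 + 1 = 16.
16 ÷ 4 = 4 beats.

4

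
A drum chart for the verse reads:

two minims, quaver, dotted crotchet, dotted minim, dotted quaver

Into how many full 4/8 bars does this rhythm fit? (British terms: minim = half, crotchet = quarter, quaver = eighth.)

One bar of 4/8 = 8 sixteenth notes.
Each duration in sixteenth notes: minim = 8; minim = 8; quaver = 2; dotted crotchet = 6; dotted minim = 12; dotted quaver = 3.
Total: 8 + 8 + 2 + 6 + 12 + 3 = 39.
39 ÷ 8 = 4 complete bars with 7 left over.

4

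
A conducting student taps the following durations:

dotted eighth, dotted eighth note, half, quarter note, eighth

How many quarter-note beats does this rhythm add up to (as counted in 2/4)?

5

One quarter-note beat = 4 sixteenth notes.
In sixteenth notes: dotted eighth = 3; dotted eighth note = 3; half = 8; quarter note = 4; eighth = 2.
Total: 3 + 3 + 8 + 4 + 2 = 20.
20 ÷ 4 = 5 beats.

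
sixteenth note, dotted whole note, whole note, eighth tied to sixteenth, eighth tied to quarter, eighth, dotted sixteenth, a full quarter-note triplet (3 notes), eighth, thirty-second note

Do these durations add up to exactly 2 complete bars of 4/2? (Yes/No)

One bar of 4/2 = 64 thirty-second notes, so 2 bars = 128.
Each duration in thirty-second notes: sixteenth note = 2; dotted whole note = 48; whole note = 32; eighth tied to sixteenth (eighth + sixteenth) = 6; eighth tied to quarter (eighth + quarter) = 12; eighth = 4; dotted sixteenth = 3; a full quarter-note triplet (3 notes) (three triplet quarters span one half) = 16; eighth = 4; thirty-second note = 1.
Total: 2 + 48 + 32 + 6 + 12 + 4 + 3 + 16 + 4 + 1 = 128.
128 equals 128, so the answer is Yes.

Yes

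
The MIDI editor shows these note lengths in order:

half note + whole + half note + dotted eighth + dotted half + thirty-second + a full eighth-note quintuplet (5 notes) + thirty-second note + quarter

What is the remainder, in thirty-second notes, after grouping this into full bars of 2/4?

8

One bar of 2/4 = 16 thirty-second notes.
Each duration in thirty-second notes: half note = 16; whole = 32; half note = 16; dotted eighth = 6; dotted half = 24; thirty-second = 1; a full eighth-note quintuplet (5 notes) (five quintuplet eighths span one half) = 16; thirty-second note = 1; quarter = 8.
Adding: 16 + 32 + 16 + 6 + 24 + 1 + 16 + 1 + 8 = 120.
120 ÷ 16 = 7 complete bars with 8 thirty-second notes remaining.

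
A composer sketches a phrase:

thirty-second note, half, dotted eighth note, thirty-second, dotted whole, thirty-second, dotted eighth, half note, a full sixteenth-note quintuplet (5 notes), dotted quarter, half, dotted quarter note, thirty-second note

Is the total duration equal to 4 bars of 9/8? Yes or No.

Yes

One bar of 9/8 = 36 thirty-second notes, so 4 bars = 144.
Convert each value to thirty-second notes: thirty-second note = 1; half = 16; dotted eighth note = 6; thirty-second = 1; dotted whole = 48; thirty-second = 1; dotted eighth = 6; half note = 16; a full sixteenth-note quintuplet (5 notes) (five quintuplet sixteenths span one quarter) = 8; dotted quarter = 12; half = 16; dotted quarter note = 12; thirty-second note = 1.
Total: 1 + 16 + 6 + 1 + 48 + 1 + 6 + 16 + 8 + 12 + 16 + 12 + 1 = 144.
144 equals 144, so the answer is Yes.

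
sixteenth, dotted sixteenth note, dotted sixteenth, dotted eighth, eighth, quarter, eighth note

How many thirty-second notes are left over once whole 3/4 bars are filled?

One bar of 3/4 = 24 thirty-second notes.
Working in thirty-second notes: sixteenth = 2; dotted sixteenth note = 3; dotted sixteenth = 3; dotted eighth = 6; eighth = 4; quarter = 8; eighth note = 4.
Adding: 2 + 3 + 3 + 6 + 4 + 8 + 4 = 30.
30 ÷ 24 = 1 complete bar with 6 thirty-second notes remaining.

6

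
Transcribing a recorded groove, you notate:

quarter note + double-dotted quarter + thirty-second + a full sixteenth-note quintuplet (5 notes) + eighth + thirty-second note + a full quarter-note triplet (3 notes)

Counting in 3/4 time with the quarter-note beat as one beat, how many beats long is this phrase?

One quarter-note beat = 8 thirty-second notes.
Each duration in thirty-second notes: quarter note = 8; double-dotted quarter = 14; thirty-second = 1; a full sixteenth-note quintuplet (5 notes) (five quintuplet sixteenths span one quarter) = 8; eighth = 4; thirty-second note = 1; a full quarter-note triplet (3 notes) (three triplet quarters span one half) = 16.
Altogether 8 + 14 + 1 + 8 + 4 + 1 + 16 = 52.
52 ÷ 8 = 6.5 beats.

6.5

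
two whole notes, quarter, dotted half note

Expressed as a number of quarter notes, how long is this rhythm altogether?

In quarter notes: whole note = 4; whole note = 4; quarter = 1; dotted half note = 3.
Total: 4 + 4 + 1 + 3 = 12 quarter notes.

12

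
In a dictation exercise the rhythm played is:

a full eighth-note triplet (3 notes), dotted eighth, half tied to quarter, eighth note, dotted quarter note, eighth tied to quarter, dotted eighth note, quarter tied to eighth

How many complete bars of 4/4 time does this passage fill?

2

One bar of 4/4 = 16 sixteenth notes.
Each duration in sixteenth notes: a full eighth-note triplet (3 notes) (three triplet eighths span one quarter) = 4; dotted eighth = 3; half tied to quarter (half + quarter) = 12; eighth note = 2; dotted quarter note = 6; eighth tied to quarter (eighth + quarter) = 6; dotted eighth note = 3; quarter tied to eighth (quarter + eighth) = 6.
Altogether 4 + 3 + 12 + 2 + 6 + 6 + 3 + 6 = 42.
42 ÷ 16 = 2 complete bars with 10 left over.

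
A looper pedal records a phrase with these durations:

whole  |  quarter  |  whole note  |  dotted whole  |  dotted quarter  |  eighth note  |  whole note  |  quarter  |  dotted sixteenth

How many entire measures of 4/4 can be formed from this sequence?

5

One bar of 4/4 = 32 thirty-second notes.
In thirty-second notes: whole = 32; quarter = 8; whole note = 32; dotted whole = 48; dotted quarter = 12; eighth note = 4; whole note = 32; quarter = 8; dotted sixteenth = 3.
Altogether 32 + 8 + 32 + 48 + 12 + 4 + 32 + 8 + 3 = 179.
179 ÷ 32 = 5 complete bars with 19 left over.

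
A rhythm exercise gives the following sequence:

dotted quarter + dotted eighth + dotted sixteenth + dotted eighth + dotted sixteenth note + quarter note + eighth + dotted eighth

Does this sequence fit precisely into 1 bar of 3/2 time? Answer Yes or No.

One bar of 3/2 = 48 thirty-second notes.
Convert each value to thirty-second notes: dotted quarter = 12; dotted eighth = 6; dotted sixteenth = 3; dotted eighth = 6; dotted sixteenth note = 3; quarter note = 8; eighth = 4; dotted eighth = 6.
Sum: 12 + 6 + 3 + 6 + 3 + 8 + 4 + 6 = 48.
48 equals 48, so the answer is Yes.

Yes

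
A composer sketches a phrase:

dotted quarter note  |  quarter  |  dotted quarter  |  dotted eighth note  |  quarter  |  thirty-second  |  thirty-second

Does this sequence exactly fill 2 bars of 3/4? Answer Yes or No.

One bar of 3/4 = 24 thirty-second notes, so 2 bars = 48.
Each duration in thirty-second notes: dotted quarter note = 12; quarter = 8; dotted quarter = 12; dotted eighth note = 6; quarter = 8; thirty-second = 1; thirty-second = 1.
Total: 12 + 8 + 12 + 6 + 8 + 1 + 1 = 48.
48 equals 48, so the answer is Yes.

Yes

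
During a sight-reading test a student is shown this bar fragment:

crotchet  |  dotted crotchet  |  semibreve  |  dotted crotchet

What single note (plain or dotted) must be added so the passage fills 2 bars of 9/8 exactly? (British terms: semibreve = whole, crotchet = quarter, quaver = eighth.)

2 bars of 9/8 = 18 eighth notes.
Working in eighth notes: crotchet = 2; dotted crotchet = 3; semibreve = 8; dotted crotchet = 3.
Sum: 2 + 3 + 8 + 3 = 16.
Remaining: 18 − 16 = 2 eighth notes, which is a quarter note.

quarter note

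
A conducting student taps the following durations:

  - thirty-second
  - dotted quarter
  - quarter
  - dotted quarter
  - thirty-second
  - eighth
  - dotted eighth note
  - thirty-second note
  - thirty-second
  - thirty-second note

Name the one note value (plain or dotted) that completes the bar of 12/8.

The bar of 12/8 = 48 thirty-second notes.
Each duration in thirty-second notes: thirty-second = 1; dotted quarter = 12; quarter = 8; dotted quarter = 12; thirty-second = 1; eighth = 4; dotted eighth note = 6; thirty-second note = 1; thirty-second = 1; thirty-second note = 1.
Adding: 1 + 12 + 8 + 12 + 1 + 4 + 6 + 1 + 1 + 1 = 47.
Remaining: 48 − 47 = 1 thirty-second note, which is a thirty-second note.

thirty-second note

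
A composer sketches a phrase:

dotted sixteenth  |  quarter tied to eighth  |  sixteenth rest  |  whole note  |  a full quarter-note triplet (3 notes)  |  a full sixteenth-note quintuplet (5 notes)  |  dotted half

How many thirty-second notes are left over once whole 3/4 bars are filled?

One bar of 3/4 = 24 thirty-second notes.
Working in thirty-second notes: dotted sixteenth = 3; quarter tied to eighth (quarter + eighth) = 12; sixteenth rest = 2; whole note = 32; a full quarter-note triplet (3 notes) (three triplet quarters span one half) = 16; a full sixteenth-note quintuplet (5 notes) (five quintuplet sixteenths span one quarter) = 8; dotted half = 24.
Sum: 3 + 12 + 2 + 32 + 16 + 8 + 24 = 97.
97 ÷ 24 = 4 complete bars with 1 thirty-second note remaining.

1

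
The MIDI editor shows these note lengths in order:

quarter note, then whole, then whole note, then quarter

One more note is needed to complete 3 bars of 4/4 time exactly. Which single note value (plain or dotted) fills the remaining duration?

half note

3 bars of 4/4 = 12 quarter notes.
In quarter notes: quarter note = 1; whole = 4; whole note = 4; quarter = 1.
Sum: 1 + 4 + 4 + 1 = 10.
Remaining: 12 − 10 = 2 quarter notes, which is a half note.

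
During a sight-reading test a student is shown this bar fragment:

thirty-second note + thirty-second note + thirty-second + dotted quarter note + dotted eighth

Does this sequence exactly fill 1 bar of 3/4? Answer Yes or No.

No

One bar of 3/4 = 24 thirty-second notes.
Convert each value to thirty-second notes: thirty-second note = 1; thirty-second note = 1; thirty-second = 1; dotted quarter note = 12; dotted eighth = 6.
Total: 1 + 1 + 1 + 12 + 6 = 21.
21 falls short of 24, so the answer is No.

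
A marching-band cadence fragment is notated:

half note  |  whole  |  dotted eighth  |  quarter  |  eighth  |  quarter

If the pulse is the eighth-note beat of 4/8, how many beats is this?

18.5

One eighth-note beat = 2 sixteenth notes.
Convert each value to sixteenth notes: half note = 8; whole = 16; dotted eighth = 3; quarter = 4; eighth = 2; quarter = 4.
Total: 8 + 16 + 3 + 4 + 2 + 4 = 37.
37 ÷ 2 = 18.5 beats.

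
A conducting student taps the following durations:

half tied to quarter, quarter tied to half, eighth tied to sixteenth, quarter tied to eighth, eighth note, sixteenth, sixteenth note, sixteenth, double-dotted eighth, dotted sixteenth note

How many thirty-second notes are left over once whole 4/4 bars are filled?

22

One bar of 4/4 = 32 thirty-second notes.
In thirty-second notes: half tied to quarter (half + quarter) = 24; quarter tied to half (quarter + half) = 24; eighth tied to sixteenth (eighth + sixteenth) = 6; quarter tied to eighth (quarter + eighth) = 12; eighth note = 4; sixteenth = 2; sixteenth note = 2; sixteenth = 2; double-dotted eighth = 7; dotted sixteenth note = 3.
Sum: 24 + 24 + 6 + 12 + 4 + 2 + 2 + 2 + 7 + 3 = 86.
86 ÷ 32 = 2 complete bars with 22 thirty-second notes remaining.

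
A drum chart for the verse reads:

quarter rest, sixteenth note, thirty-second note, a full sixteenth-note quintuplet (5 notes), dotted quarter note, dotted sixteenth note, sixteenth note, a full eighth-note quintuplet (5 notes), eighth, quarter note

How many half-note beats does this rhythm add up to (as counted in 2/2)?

4

One half-note beat = 16 thirty-second notes.
Working in thirty-second notes: quarter rest = 8; sixteenth note = 2; thirty-second note = 1; a full sixteenth-note quintuplet (5 notes) (five quintuplet sixteenths span one quarter) = 8; dotted quarter note = 12; dotted sixteenth note = 3; sixteenth note = 2; a full eighth-note quintuplet (5 notes) (five quintuplet eighths span one half) = 16; eighth = 4; quarter note = 8.
Total: 8 + 2 + 1 + 8 + 12 + 3 + 2 + 16 + 4 + 8 = 64.
64 ÷ 16 = 4 beats.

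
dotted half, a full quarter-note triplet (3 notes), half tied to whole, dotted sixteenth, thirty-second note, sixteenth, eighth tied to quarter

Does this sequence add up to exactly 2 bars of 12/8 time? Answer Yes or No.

No

One bar of 12/8 = 48 thirty-second notes, so 2 bars = 96.
Convert each value to thirty-second notes: dotted half = 24; a full quarter-note triplet (3 notes) (three triplet quarters span one half) = 16; half tied to whole (half + whole) = 48; dotted sixteenth = 3; thirty-second note = 1; sixteenth = 2; eighth tied to quarter (eighth + quarter) = 12.
Total: 24 + 16 + 48 + 3 + 1 + 2 + 12 = 106.
106 exceeds 96, so the answer is No.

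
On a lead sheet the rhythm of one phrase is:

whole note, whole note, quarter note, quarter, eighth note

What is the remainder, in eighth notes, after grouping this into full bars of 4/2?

5

One bar of 4/2 = 16 eighth notes.
Convert each value to eighth notes: whole note = 8; whole note = 8; quarter note = 2; quarter = 2; eighth note = 1.
Sum: 8 + 8 + 2 + 2 + 1 = 21.
21 ÷ 16 = 1 complete bar with 5 eighth notes remaining.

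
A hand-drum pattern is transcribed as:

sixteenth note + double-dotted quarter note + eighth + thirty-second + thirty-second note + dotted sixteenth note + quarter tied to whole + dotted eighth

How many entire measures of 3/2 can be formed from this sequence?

1

One bar of 3/2 = 48 thirty-second notes.
In thirty-second notes: sixteenth note = 2; double-dotted quarter note = 14; eighth = 4; thirty-second = 1; thirty-second note = 1; dotted sixteenth note = 3; quarter tied to whole (quarter + whole) = 40; dotted eighth = 6.
Altogether 2 + 14 + 4 + 1 + 1 + 3 + 40 + 6 = 71.
71 ÷ 48 = 1 complete bar with 23 left over.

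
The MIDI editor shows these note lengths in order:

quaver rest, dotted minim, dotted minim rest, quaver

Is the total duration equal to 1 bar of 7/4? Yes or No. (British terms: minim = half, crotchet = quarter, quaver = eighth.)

Yes

One bar of 7/4 = 14 eighth notes.
In eighth notes: quaver rest = 1; dotted minim = 6; dotted minim rest = 6; quaver = 1.
Sum: 1 + 6 + 6 + 1 = 14.
14 equals 14, so the answer is Yes.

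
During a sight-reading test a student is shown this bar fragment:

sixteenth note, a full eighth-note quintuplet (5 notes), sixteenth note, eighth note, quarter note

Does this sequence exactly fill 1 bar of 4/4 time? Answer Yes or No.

Yes

One bar of 4/4 = 16 sixteenth notes.
Express everything in sixteenth notes: sixteenth note = 1; a full eighth-note quintuplet (5 notes) (five quintuplet eighths span one half) = 8; sixteenth note = 1; eighth note = 2; quarter note = 4.
Altogether 1 + 8 + 1 + 2 + 4 = 16.
16 equals 16, so the answer is Yes.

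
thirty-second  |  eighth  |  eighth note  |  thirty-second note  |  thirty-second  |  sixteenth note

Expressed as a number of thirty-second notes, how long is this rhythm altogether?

13

Convert each value to thirty-second notes: thirty-second = 1; eighth = 4; eighth note = 4; thirty-second note = 1; thirty-second = 1; sixteenth note = 2.
Adding: 1 + 4 + 4 + 1 + 1 + 2 = 13 thirty-second notes.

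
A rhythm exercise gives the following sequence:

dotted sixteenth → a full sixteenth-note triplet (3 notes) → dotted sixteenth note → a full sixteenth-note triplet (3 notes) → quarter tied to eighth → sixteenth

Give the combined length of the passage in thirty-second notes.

Convert each value to thirty-second notes: dotted sixteenth = 3; a full sixteenth-note triplet (3 notes) (three triplet sixteenths span one eighth) = 4; dotted sixteenth note = 3; a full sixteenth-note triplet (3 notes) (three triplet sixteenths span one eighth) = 4; quarter tied to eighth (quarter + eighth) = 12; sixteenth = 2.
Altogether 3 + 4 + 3 + 4 + 12 + 2 = 28 thirty-second notes.

28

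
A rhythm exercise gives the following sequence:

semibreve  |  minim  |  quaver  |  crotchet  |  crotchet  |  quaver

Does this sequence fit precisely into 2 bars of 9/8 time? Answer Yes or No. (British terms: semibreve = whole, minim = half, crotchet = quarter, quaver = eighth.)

Yes

One bar of 9/8 = 9 eighth notes, so 2 bars = 18.
Express everything in eighth notes: semibreve = 8; minim = 4; quaver = 1; crotchet = 2; crotchet = 2; quaver = 1.
Adding: 8 + 4 + 1 + 2 + 2 + 1 = 18.
18 equals 18, so the answer is Yes.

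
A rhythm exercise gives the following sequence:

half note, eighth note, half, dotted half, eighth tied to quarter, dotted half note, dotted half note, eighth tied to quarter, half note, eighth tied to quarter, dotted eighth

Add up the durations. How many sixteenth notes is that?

Each duration in sixteenth notes: half note = 8; eighth note = 2; half = 8; dotted half = 12; eighth tied to quarter (eighth + quarter) = 6; dotted half note = 12; dotted half note = 12; eighth tied to quarter (eighth + quarter) = 6; half note = 8; eighth tied to quarter (eighth + quarter) = 6; dotted eighth = 3.
Total: 8 + 2 + 8 + 12 + 6 + 12 + 12 + 6 + 8 + 6 + 3 = 83 sixteenth notes.

83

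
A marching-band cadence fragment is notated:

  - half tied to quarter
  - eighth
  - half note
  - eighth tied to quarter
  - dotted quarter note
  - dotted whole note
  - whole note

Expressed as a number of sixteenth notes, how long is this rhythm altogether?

74

Working in sixteenth notes: half tied to quarter (half + quarter) = 12; eighth = 2; half note = 8; eighth tied to quarter (eighth + quarter) = 6; dotted quarter note = 6; dotted whole note = 24; whole note = 16.
Sum: 12 + 2 + 8 + 6 + 6 + 24 + 16 = 74 sixteenth notes.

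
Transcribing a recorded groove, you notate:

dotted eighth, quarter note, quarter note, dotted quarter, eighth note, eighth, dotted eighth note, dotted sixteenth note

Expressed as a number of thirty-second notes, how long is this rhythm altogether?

51

Express everything in thirty-second notes: dotted eighth = 6; quarter note = 8; quarter note = 8; dotted quarter = 12; eighth note = 4; eighth = 4; dotted eighth note = 6; dotted sixteenth note = 3.
Altogether 6 + 8 + 8 + 12 + 4 + 4 + 6 + 3 = 51 thirty-second notes.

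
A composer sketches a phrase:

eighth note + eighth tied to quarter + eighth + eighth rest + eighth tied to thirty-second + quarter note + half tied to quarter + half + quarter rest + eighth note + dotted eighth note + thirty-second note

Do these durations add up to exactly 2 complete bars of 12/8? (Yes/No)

One bar of 12/8 = 48 thirty-second notes, so 2 bars = 96.
Working in thirty-second notes: eighth note = 4; eighth tied to quarter (eighth + quarter) = 12; eighth = 4; eighth rest = 4; eighth tied to thirty-second (eighth + thirty-second) = 5; quarter note = 8; half tied to quarter (half + quarter) = 24; half = 16; quarter rest = 8; eighth note = 4; dotted eighth note = 6; thirty-second note = 1.
Altogether 4 + 12 + 4 + 4 + 5 + 8 + 24 + 16 + 8 + 4 + 6 + 1 = 96.
96 equals 96, so the answer is Yes.

Yes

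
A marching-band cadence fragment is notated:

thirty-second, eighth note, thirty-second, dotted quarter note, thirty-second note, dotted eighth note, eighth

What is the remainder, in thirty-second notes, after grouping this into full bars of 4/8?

13

One bar of 4/8 = 16 thirty-second notes.
In thirty-second notes: thirty-second = 1; eighth note = 4; thirty-second = 1; dotted quarter note = 12; thirty-second note = 1; dotted eighth note = 6; eighth = 4.
Altogether 1 + 4 + 1 + 12 + 1 + 6 + 4 = 29.
29 ÷ 16 = 1 complete bar with 13 thirty-second notes remaining.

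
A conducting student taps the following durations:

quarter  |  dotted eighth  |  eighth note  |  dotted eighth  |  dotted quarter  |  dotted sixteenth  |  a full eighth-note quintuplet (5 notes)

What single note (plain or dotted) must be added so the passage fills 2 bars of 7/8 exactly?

thirty-second note

2 bars of 7/8 = 56 thirty-second notes.
Each duration in thirty-second notes: quarter = 8; dotted eighth = 6; eighth note = 4; dotted eighth = 6; dotted quarter = 12; dotted sixteenth = 3; a full eighth-note quintuplet (5 notes) (five quintuplet eighths span one half) = 16.
Sum: 8 + 6 + 4 + 6 + 12 + 3 + 16 = 55.
Remaining: 56 − 55 = 1 thirty-second note, which is a thirty-second note.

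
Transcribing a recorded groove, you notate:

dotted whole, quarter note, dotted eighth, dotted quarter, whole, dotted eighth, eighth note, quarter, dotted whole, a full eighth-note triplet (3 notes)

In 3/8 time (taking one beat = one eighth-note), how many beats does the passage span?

45

One eighth-note beat = 2 sixteenth notes.
Express everything in sixteenth notes: dotted whole = 24; quarter note = 4; dotted eighth = 3; dotted quarter = 6; whole = 16; dotted eighth = 3; eighth note = 2; quarter = 4; dotted whole = 24; a full eighth-note triplet (3 notes) (three triplet eighths span one quarter) = 4.
Total: 24 + 4 + 3 + 6 + 16 + 3 + 2 + 4 + 24 + 4 = 90.
90 ÷ 2 = 45 beats.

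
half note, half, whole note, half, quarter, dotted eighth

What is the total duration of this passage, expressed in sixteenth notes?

47

Convert each value to sixteenth notes: half note = 8; half = 8; whole note = 16; half = 8; quarter = 4; dotted eighth = 3.
Altogether 8 + 8 + 16 + 8 + 4 + 3 = 47 sixteenth notes.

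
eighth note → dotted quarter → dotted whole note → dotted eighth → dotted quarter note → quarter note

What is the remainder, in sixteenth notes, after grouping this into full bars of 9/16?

0

One bar of 9/16 = 9 sixteenth notes.
Working in sixteenth notes: eighth note = 2; dotted quarter = 6; dotted whole note = 24; dotted eighth = 3; dotted quarter note = 6; quarter note = 4.
Sum: 2 + 6 + 24 + 3 + 6 + 4 = 45.
45 ÷ 9 = 5 complete bars with 0 sixteenth notes remaining.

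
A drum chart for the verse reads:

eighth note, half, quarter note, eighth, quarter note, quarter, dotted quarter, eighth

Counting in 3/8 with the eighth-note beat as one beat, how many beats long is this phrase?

One eighth-note beat = 2 sixteenth notes.
In sixteenth notes: eighth note = 2; half = 8; quarter note = 4; eighth = 2; quarter note = 4; quarter = 4; dotted quarter = 6; eighth = 2.
Adding: 2 + 8 + 4 + 2 + 4 + 4 + 6 + 2 = 32.
32 ÷ 2 = 16 beats.

16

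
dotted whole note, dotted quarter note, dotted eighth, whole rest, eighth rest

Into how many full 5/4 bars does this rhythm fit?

2

One bar of 5/4 = 20 sixteenth notes.
In sixteenth notes: dotted whole note = 24; dotted quarter note = 6; dotted eighth = 3; whole rest = 16; eighth rest = 2.
Sum: 24 + 6 + 3 + 16 + 2 = 51.
51 ÷ 20 = 2 complete bars with 11 left over.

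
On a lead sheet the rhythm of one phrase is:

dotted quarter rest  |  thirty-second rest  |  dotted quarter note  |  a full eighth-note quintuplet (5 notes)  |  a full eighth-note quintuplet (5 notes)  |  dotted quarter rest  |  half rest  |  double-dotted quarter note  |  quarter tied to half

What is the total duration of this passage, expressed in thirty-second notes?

In thirty-second notes: dotted quarter rest = 12; thirty-second rest = 1; dotted quarter note = 12; a full eighth-note quintuplet (5 notes) (five quintuplet eighths span one half) = 16; a full eighth-note quintuplet (5 notes) (five quintuplet eighths span one half) = 16; dotted quarter rest = 12; half rest = 16; double-dotted quarter note = 14; quarter tied to half (quarter + half) = 24.
Total: 12 + 1 + 12 + 16 + 16 + 12 + 16 + 14 + 24 = 123 thirty-second notes.

123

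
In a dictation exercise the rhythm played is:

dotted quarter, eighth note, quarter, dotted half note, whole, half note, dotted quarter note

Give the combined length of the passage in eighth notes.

27

Express everything in eighth notes: dotted quarter = 3; eighth note = 1; quarter = 2; dotted half note = 6; whole = 8; half note = 4; dotted quarter note = 3.
Adding: 3 + 1 + 2 + 6 + 8 + 4 + 3 = 27 eighth notes.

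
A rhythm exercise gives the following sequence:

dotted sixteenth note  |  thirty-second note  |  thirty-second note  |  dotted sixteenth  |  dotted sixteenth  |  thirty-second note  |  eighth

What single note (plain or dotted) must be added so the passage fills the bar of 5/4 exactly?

dotted half note

The bar of 5/4 = 40 thirty-second notes.
In thirty-second notes: dotted sixteenth note = 3; thirty-second note = 1; thirty-second note = 1; dotted sixteenth = 3; dotted sixteenth = 3; thirty-second note = 1; eighth = 4.
Adding: 3 + 1 + 1 + 3 + 3 + 1 + 4 = 16.
Remaining: 40 − 16 = 24 thirty-second notes, which is a dotted half note.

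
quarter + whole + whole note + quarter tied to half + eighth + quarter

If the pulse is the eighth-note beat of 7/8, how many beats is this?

27

One eighth-note beat = 2 sixteenth notes.
Express everything in sixteenth notes: quarter = 4; whole = 16; whole note = 16; quarter tied to half (quarter + half) = 12; eighth = 2; quarter = 4.
Sum: 4 + 16 + 16 + 12 + 2 + 4 = 54.
54 ÷ 2 = 27 beats.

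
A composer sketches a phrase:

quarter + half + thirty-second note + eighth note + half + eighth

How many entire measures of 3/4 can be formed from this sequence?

2

One bar of 3/4 = 24 thirty-second notes.
Working in thirty-second notes: quarter = 8; half = 16; thirty-second note = 1; eighth note = 4; half = 16; eighth = 4.
Altogether 8 + 16 + 1 + 4 + 16 + 4 = 49.
49 ÷ 24 = 2 complete bars with 1 left over.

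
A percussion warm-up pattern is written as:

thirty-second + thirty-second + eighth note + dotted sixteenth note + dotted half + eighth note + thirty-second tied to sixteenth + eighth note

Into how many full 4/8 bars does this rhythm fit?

2

One bar of 4/8 = 16 thirty-second notes.
Each duration in thirty-second notes: thirty-second = 1; thirty-second = 1; eighth note = 4; dotted sixteenth note = 3; dotted half = 24; eighth note = 4; thirty-second tied to sixteenth (thirty-second + sixteenth) = 3; eighth note = 4.
Sum: 1 + 1 + 4 + 3 + 24 + 4 + 3 + 4 = 44.
44 ÷ 16 = 2 complete bars with 12 left over.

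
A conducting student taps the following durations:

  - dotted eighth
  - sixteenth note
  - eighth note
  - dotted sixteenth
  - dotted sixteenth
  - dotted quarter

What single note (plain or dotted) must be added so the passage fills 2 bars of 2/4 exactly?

sixteenth note

2 bars of 2/4 = 32 thirty-second notes.
Working in thirty-second notes: dotted eighth = 6; sixteenth note = 2; eighth note = 4; dotted sixteenth = 3; dotted sixteenth = 3; dotted quarter = 12.
Adding: 6 + 2 + 4 + 3 + 3 + 12 = 30.
Remaining: 32 − 30 = 2 thirty-second notes, which is a sixteenth note.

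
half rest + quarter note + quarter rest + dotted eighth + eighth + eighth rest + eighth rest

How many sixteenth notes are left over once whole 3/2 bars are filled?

1

One bar of 3/2 = 24 sixteenth notes.
Working in sixteenth notes: half rest = 8; quarter note = 4; quarter rest = 4; dotted eighth = 3; eighth = 2; eighth rest = 2; eighth rest = 2.
Sum: 8 + 4 + 4 + 3 + 2 + 2 + 2 = 25.
25 ÷ 24 = 1 complete bar with 1 sixteenth note remaining.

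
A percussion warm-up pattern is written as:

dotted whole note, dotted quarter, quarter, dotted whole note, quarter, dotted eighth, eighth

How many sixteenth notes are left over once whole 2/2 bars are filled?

One bar of 2/2 = 16 sixteenth notes.
Convert each value to sixteenth notes: dotted whole note = 24; dotted quarter = 6; quarter = 4; dotted whole note = 24; quarter = 4; dotted eighth = 3; eighth = 2.
Total: 24 + 6 + 4 + 24 + 4 + 3 + 2 = 67.
67 ÷ 16 = 4 complete bars with 3 sixteenth notes remaining.

3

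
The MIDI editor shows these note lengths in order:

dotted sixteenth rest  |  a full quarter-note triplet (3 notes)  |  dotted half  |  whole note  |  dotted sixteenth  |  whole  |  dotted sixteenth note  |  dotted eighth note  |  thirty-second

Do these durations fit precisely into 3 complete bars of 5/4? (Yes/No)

Yes

One bar of 5/4 = 40 thirty-second notes, so 3 bars = 120.
Express everything in thirty-second notes: dotted sixteenth rest = 3; a full quarter-note triplet (3 notes) (three triplet quarters span one half) = 16; dotted half = 24; whole note = 32; dotted sixteenth = 3; whole = 32; dotted sixteenth note = 3; dotted eighth note = 6; thirty-second = 1.
Altogether 3 + 16 + 24 + 32 + 3 + 32 + 3 + 6 + 1 = 120.
120 equals 120, so the answer is Yes.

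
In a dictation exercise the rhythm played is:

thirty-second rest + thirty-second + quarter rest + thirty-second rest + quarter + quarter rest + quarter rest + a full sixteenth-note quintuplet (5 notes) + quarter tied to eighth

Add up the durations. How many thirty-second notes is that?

In thirty-second notes: thirty-second rest = 1; thirty-second = 1; quarter rest = 8; thirty-second rest = 1; quarter = 8; quarter rest = 8; quarter rest = 8; a full sixteenth-note quintuplet (5 notes) (five quintuplet sixteenths span one quarter) = 8; quarter tied to eighth (quarter + eighth) = 12.
Altogether 1 + 1 + 8 + 1 + 8 + 8 + 8 + 8 + 12 = 55 thirty-second notes.

55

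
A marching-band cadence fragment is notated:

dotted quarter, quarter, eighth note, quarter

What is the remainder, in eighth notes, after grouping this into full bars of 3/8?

2

One bar of 3/8 = 3 eighth notes.
Each duration in eighth notes: dotted quarter = 3; quarter = 2; eighth note = 1; quarter = 2.
Adding: 3 + 2 + 1 + 2 = 8.
8 ÷ 3 = 2 complete bars with 2 eighth notes remaining.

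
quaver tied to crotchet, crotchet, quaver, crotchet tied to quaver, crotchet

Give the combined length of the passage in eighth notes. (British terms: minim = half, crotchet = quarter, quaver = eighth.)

Working in eighth notes: quaver tied to crotchet (quaver + crotchet) = 3; crotchet = 2; quaver = 1; crotchet tied to quaver (crotchet + quaver) = 3; crotchet = 2.
Sum: 3 + 2 + 1 + 3 + 2 = 11 eighth notes.

11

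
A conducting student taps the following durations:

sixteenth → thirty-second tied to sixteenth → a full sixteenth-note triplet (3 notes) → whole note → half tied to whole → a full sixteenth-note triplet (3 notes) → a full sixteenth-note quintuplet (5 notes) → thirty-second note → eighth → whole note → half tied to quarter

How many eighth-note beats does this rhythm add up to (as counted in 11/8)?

40.5

One eighth-note beat = 4 thirty-second notes.
In thirty-second notes: sixteenth = 2; thirty-second tied to sixteenth (thirty-second + sixteenth) = 3; a full sixteenth-note triplet (3 notes) (three triplet sixteenths span one eighth) = 4; whole note = 32; half tied to whole (half + whole) = 48; a full sixteenth-note triplet (3 notes) (three triplet sixteenths span one eighth) = 4; a full sixteenth-note quintuplet (5 notes) (five quintuplet sixteenths span one quarter) = 8; thirty-second note = 1; eighth = 4; whole note = 32; half tied to quarter (half + quarter) = 24.
Total: 2 + 3 + 4 + 32 + 48 + 4 + 8 + 1 + 4 + 32 + 24 = 162.
162 ÷ 4 = 40.5 beats.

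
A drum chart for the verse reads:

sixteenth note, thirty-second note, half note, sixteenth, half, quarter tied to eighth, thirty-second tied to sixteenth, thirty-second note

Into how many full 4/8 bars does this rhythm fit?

One bar of 4/8 = 16 thirty-second notes.
Working in thirty-second notes: sixteenth note = 2; thirty-second note = 1; half note = 16; sixteenth = 2; half = 16; quarter tied to eighth (quarter + eighth) = 12; thirty-second tied to sixteenth (thirty-second + sixteenth) = 3; thirty-second note = 1.
Altogether 2 + 1 + 16 + 2 + 16 + 12 + 3 + 1 = 53.
53 ÷ 16 = 3 complete bars with 5 left over.

3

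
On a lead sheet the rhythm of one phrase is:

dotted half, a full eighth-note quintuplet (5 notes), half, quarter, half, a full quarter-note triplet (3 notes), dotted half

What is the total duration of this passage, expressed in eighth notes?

30

Convert each value to eighth notes: dotted half = 6; a full eighth-note quintuplet (5 notes) (five quintuplet eighths span one half) = 4; half = 4; quarter = 2; half = 4; a full quarter-note triplet (3 notes) (three triplet quarters span one half) = 4; dotted half = 6.
Adding: 6 + 4 + 4 + 2 + 4 + 4 + 6 = 30 eighth notes.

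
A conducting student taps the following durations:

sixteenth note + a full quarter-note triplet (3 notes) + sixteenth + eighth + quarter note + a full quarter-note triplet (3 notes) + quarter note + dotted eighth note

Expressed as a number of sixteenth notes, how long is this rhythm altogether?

31

Each duration in sixteenth notes: sixteenth note = 1; a full quarter-note triplet (3 notes) (three triplet quarters span one half) = 8; sixteenth = 1; eighth = 2; quarter note = 4; a full quarter-note triplet (3 notes) (three triplet quarters span one half) = 8; quarter note = 4; dotted eighth note = 3.
Total: 1 + 8 + 1 + 2 + 4 + 8 + 4 + 3 = 31 sixteenth notes.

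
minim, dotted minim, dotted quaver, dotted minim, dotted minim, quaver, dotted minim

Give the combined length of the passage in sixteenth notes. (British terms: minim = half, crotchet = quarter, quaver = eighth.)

Convert each value to sixteenth notes: minim = 8; dotted minim = 12; dotted quaver = 3; dotted minim = 12; dotted minim = 12; quaver = 2; dotted minim = 12.
Total: 8 + 12 + 3 + 12 + 12 + 2 + 12 = 61 sixteenth notes.

61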